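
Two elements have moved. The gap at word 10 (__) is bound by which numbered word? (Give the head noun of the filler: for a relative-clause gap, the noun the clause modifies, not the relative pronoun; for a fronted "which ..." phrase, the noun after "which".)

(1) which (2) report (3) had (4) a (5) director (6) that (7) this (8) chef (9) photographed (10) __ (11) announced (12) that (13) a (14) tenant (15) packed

5

The marked gap is inside the relative clause, the direct object of "photographed".
Its filler is the head noun "director" (via "that"), at word 5.
(The other dependency links word 2 to a gap after word 15.)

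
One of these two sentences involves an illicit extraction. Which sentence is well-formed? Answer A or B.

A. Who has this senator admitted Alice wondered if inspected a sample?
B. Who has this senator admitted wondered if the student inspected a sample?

In A, the wh-phrase is extracted from inside a wh-island (introduced by "if"), which blocks movement.
In B, the extraction path crosses only that-complement boundaries, which are transparent.
So B is grammatical.

B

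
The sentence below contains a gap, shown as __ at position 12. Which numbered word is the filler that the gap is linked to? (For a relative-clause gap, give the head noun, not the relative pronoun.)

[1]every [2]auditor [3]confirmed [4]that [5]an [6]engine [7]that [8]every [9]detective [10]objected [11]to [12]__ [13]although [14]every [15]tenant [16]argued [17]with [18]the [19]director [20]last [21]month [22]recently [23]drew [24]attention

6

The gap at 12 is the prepositional object of "objected", inside a relative clause.
The relative pronoun is "that" (word 7); it is bound by the head noun immediately before it.
Its filler is the head noun "engine", at word 6.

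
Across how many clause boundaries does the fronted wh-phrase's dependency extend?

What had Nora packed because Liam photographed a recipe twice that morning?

0

"what" originates inside the matrix clause — no clause boundary is crossed.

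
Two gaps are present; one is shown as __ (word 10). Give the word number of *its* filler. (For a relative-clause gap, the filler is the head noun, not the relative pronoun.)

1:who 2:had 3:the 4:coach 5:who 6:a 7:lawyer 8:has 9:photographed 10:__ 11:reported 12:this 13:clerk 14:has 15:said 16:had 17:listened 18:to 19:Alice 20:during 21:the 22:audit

4

The marked gap is inside the relative clause, the direct object of "photographed".
Its filler is the head noun "coach" (via "who"), at word 4.
(The other dependency links word 1 to a gap after word 15.)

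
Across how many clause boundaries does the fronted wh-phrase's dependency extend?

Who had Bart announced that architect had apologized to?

1

"who" is extracted from the PP object of "apologized".
Boundaries crossed, outermost first: [Ø] — 1 in total.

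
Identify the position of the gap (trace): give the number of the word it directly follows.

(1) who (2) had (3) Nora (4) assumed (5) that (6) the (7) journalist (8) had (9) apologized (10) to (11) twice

10

The displaced element is "who" (word 1).
It is linked across 1 clause boundary (that).
It functions as the object of the preposition "to" of "apologized", so the gap sits immediately after word 10 ("to").
Base order: Nora had assumed that the journalist had apologized to who twice.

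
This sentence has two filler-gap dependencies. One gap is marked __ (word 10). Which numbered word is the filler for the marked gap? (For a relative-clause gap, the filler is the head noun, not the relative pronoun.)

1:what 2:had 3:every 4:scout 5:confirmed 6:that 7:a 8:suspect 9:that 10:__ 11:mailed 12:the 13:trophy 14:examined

The marked gap is inside the relative clause, the subject of "mailed".
Its filler is the head noun "suspect" (via "that"), at word 8.
(The other dependency links word 1 to a gap after word 14.)

8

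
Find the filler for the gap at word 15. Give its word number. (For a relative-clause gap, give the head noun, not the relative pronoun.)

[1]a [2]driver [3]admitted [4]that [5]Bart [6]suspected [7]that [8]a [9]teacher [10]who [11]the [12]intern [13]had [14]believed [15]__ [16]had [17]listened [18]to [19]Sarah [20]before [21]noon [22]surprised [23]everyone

The gap at 15 is the subject of "listened", inside a relative clause.
The relative pronoun is "who" (word 10); it is bound by the head noun immediately before it.
Its filler is the head noun "teacher", at word 9.

9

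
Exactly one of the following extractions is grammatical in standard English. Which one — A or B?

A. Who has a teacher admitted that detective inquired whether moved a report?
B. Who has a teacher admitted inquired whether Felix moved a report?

B

In A, the wh-phrase is extracted from inside a wh-island (introduced by "whether"), which blocks movement.
In B, the extraction path crosses only that-complement boundaries, which are transparent.
So B is grammatical.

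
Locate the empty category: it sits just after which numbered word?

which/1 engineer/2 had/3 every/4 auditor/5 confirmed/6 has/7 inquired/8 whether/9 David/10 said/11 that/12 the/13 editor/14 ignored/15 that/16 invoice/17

The displaced element is "which engineer" (word 2).
It is linked across 1 clause boundary (Ø).
It functions as the subject of "inquired", so the gap sits immediately after word 6 ("confirmed").
Base order: Every auditor had confirmed that which engineer has inquired whether David said that the editor ignored that invoice.

6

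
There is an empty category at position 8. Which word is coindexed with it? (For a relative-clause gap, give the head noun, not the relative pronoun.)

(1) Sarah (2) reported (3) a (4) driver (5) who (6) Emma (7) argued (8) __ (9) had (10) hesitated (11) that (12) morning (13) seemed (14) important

The gap at 8 is the subject of "hesitated", inside a relative clause.
The relative pronoun is "who" (word 5); it is bound by the head noun immediately before it.
Its filler is the head noun "driver", at word 4.

4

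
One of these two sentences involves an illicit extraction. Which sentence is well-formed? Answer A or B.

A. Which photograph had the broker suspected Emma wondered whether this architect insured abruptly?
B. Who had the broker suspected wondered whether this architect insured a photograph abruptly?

B

In A, the wh-phrase is extracted from inside a wh-island (introduced by "whether"), which blocks movement.
In B, the extraction path crosses only that-complement boundaries, which are transparent.
So B is grammatical.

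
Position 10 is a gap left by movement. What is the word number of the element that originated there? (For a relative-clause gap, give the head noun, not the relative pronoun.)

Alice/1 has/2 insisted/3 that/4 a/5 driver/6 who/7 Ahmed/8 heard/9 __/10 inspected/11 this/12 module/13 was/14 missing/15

6

The gap at 10 is the subject of "inspected", inside a relative clause.
The relative pronoun is "who" (word 7); it is bound by the head noun immediately before it.
Its filler is the head noun "driver", at word 6.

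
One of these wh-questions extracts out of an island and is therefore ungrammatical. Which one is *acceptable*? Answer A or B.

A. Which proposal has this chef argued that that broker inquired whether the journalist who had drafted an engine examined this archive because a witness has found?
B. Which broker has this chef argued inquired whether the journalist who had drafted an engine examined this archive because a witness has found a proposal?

B

In A, the wh-phrase is extracted from inside a wh-island (introduced by "whether"), which blocks movement.
In B, the extraction path crosses only that-complement boundaries, which are transparent.
So B is grammatical.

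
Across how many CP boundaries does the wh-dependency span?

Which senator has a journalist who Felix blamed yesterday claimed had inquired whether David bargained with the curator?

"which senator" is extracted from the subject of "inquired".
Boundaries crossed, outermost first: [Ø] — 1 in total.

1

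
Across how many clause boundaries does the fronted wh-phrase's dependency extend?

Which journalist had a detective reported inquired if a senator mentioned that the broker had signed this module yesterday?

1

"which journalist" is extracted from the subject of "inquired".
Boundaries crossed, outermost first: [Ø] — 1 in total.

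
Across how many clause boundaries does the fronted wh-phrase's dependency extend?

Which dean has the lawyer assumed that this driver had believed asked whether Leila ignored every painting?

2

"which dean" is extracted from the subject of "asked".
Boundaries crossed, outermost first: [that], [Ø] — 2 in total.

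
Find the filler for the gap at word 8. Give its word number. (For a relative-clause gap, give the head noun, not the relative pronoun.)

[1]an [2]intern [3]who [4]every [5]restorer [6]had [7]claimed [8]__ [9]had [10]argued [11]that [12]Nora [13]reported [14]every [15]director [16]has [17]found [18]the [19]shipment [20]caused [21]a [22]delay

The gap at 8 is the subject of "argued", inside a relative clause.
The relative pronoun is "who" (word 3); it is bound by the head noun immediately before it.
Its filler is the head noun "intern", at word 2.

2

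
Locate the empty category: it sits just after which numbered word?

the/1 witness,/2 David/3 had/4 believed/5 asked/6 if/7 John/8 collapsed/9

5

The displaced element is "the witness" (word 2).
It is linked across 1 clause boundary (Ø).
It functions as the subject of "asked", so the gap sits immediately after word 5 ("believed").
Base order: David had believed that the witness asked if John collapsed.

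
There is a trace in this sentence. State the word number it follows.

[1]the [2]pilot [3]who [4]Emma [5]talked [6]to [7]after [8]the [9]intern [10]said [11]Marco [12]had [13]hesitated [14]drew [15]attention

6

The displaced element is "the pilot" (word 2).
It functions as the object of the preposition "to" of "talked", so the gap sits immediately after word 6 ("to").
Base order: Emma talked to the pilot after the intern said Marco had hesitated.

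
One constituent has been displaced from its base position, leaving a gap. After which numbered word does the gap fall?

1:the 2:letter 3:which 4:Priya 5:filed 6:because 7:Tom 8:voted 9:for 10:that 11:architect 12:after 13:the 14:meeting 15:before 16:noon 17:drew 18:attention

5

The displaced element is "the letter" (word 2).
It functions as the direct object of "filed", so the gap sits immediately after word 5 ("filed").
Base order: Priya filed the letter because Tom voted for that architect after the meeting before noon.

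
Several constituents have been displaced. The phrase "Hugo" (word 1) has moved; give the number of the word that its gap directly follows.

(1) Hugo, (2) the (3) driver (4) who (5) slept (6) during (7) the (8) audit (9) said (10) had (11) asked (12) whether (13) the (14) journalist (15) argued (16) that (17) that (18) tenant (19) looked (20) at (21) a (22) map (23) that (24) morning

9

The displaced element is "Hugo" (word 1).
It is linked across 1 clause boundary (Ø).
It functions as the subject of "asked", so the gap sits immediately after word 9 ("said").
Base order: The driver who slept during the audit said that Hugo had asked whether the journalist argued that that tenant looked at a map that morning.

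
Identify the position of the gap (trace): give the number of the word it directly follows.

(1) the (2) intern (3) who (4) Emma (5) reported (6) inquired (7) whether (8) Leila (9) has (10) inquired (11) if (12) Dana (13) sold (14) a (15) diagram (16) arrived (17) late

5

The displaced element is "the intern" (word 2).
It is linked across 1 clause boundary (Ø).
It functions as the subject of "inquired", so the gap sits immediately after word 5 ("reported").
Base order: Emma reported that the intern inquired whether Leila has inquired if Dana sold a diagram.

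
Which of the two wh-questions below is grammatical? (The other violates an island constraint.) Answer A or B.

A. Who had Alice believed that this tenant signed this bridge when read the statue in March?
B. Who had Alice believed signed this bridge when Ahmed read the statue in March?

In A, the wh-phrase is extracted from inside an adjunct island (introduced by "when"), which blocks movement.
In B, the extraction path crosses only that-complement boundaries, which are transparent.
So B is grammatical.

B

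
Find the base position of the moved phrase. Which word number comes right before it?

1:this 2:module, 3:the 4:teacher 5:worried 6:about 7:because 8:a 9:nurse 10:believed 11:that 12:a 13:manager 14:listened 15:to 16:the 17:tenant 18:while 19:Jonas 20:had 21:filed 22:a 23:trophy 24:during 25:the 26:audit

The displaced element is "this module" (word 2).
It functions as the object of the preposition "about" of "worried", so the gap sits immediately after word 6 ("about").
Base order: The teacher worried about this module because a nurse believed that a manager listened to the tenant while Jonas had filed a trophy during the audit.

6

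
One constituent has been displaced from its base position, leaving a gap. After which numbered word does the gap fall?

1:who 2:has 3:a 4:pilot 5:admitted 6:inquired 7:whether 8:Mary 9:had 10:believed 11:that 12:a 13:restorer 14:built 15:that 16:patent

The displaced element is "who" (word 1).
It is linked across 1 clause boundary (Ø).
It functions as the subject of "inquired", so the gap sits immediately after word 5 ("admitted").
Base order: A pilot has admitted that who inquired whether Mary had believed that a restorer built that patent.

5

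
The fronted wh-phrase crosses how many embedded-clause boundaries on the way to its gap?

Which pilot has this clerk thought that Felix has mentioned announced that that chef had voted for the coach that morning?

2

"which pilot" is extracted from the subject of "announced".
Boundaries crossed, outermost first: [that], [Ø] — 2 in total.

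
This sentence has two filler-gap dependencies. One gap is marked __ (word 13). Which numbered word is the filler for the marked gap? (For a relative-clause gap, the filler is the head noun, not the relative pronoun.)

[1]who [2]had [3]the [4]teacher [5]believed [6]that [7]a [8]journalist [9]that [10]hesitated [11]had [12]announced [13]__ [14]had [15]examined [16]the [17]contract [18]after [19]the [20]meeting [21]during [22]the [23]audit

1

The marked gap is the subject of "examined".
Its filler is the fronted wh-phrase "who", at word 1.
(The other dependency links word 8 to a gap after word 9.)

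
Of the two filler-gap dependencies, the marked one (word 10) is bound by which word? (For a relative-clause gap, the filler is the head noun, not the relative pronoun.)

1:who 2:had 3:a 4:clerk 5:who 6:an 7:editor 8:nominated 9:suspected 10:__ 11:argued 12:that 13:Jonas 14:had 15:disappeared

The marked gap is the subject of "argued".
Its filler is the fronted wh-phrase "who", at word 1.
(The other dependency links word 4 to a gap after word 8.)

1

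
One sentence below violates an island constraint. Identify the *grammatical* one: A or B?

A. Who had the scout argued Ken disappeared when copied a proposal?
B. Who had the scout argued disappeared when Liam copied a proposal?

B

In A, the wh-phrase is extracted from inside an adjunct island (introduced by "when"), which blocks movement.
In B, the extraction path crosses only that-complement boundaries, which are transparent.
So B is grammatical.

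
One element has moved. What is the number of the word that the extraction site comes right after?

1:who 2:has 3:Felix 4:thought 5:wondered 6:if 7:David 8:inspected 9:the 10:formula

The displaced element is "who" (word 1).
It is linked across 1 clause boundary (Ø).
It functions as the subject of "wondered", so the gap sits immediately after word 4 ("thought").
Base order: Felix has thought who wondered if David inspected the formula.

4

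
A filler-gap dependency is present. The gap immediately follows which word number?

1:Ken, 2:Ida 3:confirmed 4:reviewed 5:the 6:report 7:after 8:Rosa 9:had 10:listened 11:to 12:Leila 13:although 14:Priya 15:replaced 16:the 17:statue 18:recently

The displaced element is "Ken" (word 1).
It is linked across 1 clause boundary (Ø).
It functions as the subject of "reviewed", so the gap sits immediately after word 3 ("confirmed").
Base order: Ida confirmed that Ken reviewed the report after Rosa had listened to Leila although Priya replaced the statue recently.

3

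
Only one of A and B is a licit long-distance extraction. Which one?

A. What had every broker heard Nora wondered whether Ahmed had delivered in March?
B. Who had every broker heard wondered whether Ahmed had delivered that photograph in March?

B

In A, the wh-phrase is extracted from inside a wh-island (introduced by "whether"), which blocks movement.
In B, the extraction path crosses only that-complement boundaries, which are transparent.
So B is grammatical.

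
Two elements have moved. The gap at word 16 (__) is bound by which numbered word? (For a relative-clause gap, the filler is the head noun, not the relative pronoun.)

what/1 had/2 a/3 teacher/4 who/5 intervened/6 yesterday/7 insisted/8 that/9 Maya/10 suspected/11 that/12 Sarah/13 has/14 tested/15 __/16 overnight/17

The marked gap is the direct object of "tested".
Its filler is the fronted wh-phrase "what", at word 1.
(The other dependency links word 4 to a gap after word 5.)

1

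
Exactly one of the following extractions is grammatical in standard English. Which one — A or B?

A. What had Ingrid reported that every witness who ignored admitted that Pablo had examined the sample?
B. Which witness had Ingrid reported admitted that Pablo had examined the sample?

In A, the wh-phrase is extracted from inside a complex-NP island (relative clause) (introduced by "who"), which blocks movement.
In B, the extraction path crosses only that-complement boundaries, which are transparent.
So B is grammatical.

B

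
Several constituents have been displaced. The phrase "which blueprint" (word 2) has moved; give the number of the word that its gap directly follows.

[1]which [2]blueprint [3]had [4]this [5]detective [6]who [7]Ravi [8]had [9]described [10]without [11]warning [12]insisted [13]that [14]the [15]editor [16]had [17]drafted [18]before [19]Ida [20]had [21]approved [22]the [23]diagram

The displaced element is "which blueprint" (word 2).
It is linked across 1 clause boundary (that).
It functions as the direct object of "drafted", so the gap sits immediately after word 17 ("drafted").
Base order: This detective who Ravi had described without warning had insisted that the editor had drafted which blueprint before Ida had approved the diagram.

17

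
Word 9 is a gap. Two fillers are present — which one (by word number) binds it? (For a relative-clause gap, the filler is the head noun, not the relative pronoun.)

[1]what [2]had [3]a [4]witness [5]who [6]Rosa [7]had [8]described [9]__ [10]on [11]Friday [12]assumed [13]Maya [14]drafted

4

The marked gap is inside the relative clause, the direct object of "described".
Its filler is the head noun "witness" (via "who"), at word 4.
(The other dependency links word 1 to a gap after word 14.)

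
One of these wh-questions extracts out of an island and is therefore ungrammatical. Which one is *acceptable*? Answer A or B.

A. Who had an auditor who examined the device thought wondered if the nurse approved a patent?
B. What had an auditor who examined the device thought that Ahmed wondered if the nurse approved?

In B, the wh-phrase is extracted from inside a wh-island (introduced by "if"), which blocks movement.
In A, the extraction path crosses only that-complement boundaries, which are transparent.
So A is grammatical.

A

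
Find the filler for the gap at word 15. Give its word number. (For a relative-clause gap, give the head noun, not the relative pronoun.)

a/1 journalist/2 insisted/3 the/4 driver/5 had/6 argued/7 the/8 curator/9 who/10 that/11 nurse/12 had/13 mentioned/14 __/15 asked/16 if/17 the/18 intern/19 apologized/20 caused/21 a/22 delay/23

9

The gap at 15 is the subject of "asked", inside a relative clause.
The relative pronoun is "who" (word 10); it is bound by the head noun immediately before it.
Its filler is the head noun "curator", at word 9.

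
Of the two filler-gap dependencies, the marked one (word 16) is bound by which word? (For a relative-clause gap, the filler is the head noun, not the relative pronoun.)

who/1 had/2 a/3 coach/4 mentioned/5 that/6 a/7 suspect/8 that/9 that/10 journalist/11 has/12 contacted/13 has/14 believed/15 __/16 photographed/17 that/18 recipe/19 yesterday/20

1

The marked gap is the subject of "photographed".
Its filler is the fronted wh-phrase "who", at word 1.
(The other dependency links word 8 to a gap after word 13.)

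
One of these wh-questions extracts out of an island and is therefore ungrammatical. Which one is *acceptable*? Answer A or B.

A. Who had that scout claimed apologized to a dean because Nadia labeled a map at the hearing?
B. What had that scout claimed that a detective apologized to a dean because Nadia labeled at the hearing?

A

In B, the wh-phrase is extracted from inside an adjunct island (introduced by "because"), which blocks movement.
In A, the extraction path crosses only that-complement boundaries, which are transparent.
So A is grammatical.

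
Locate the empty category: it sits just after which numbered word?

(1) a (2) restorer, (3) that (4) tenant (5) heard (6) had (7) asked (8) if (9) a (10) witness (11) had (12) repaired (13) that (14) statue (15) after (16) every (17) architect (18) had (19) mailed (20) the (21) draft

5

The displaced element is "a restorer" (word 2).
It is linked across 1 clause boundary (Ø).
It functions as the subject of "asked", so the gap sits immediately after word 5 ("heard").
Base order: That tenant heard that a restorer had asked if a witness had repaired that statue after every architect had mailed the draft.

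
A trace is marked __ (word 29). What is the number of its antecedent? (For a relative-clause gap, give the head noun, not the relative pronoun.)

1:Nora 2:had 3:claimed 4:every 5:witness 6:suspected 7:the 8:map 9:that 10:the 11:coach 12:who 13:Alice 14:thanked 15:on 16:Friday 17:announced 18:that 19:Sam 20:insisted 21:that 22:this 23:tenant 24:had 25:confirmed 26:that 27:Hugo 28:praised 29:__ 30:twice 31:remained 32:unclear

The gap at 29 is the object of "praised", inside a relative clause.
The relative pronoun is "that" (word 9); it is bound by the head noun immediately before it.
Its filler is the head noun "map", at word 8.

8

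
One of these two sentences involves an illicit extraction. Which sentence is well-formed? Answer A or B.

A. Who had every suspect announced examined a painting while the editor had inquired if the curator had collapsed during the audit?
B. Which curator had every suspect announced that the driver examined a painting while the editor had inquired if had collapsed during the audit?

In B, the wh-phrase is extracted from inside an adjunct island (introduced by "while"), which blocks movement.
In A, the extraction path crosses only that-complement boundaries, which are transparent.
So A is grammatical.

A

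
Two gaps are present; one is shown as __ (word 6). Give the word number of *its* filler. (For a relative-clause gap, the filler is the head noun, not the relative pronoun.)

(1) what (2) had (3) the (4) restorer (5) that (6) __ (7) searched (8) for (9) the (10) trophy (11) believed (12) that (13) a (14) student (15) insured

4

The marked gap is inside the relative clause, the subject of "searched".
Its filler is the head noun "restorer" (via "that"), at word 4.
(The other dependency links word 1 to a gap after word 15.)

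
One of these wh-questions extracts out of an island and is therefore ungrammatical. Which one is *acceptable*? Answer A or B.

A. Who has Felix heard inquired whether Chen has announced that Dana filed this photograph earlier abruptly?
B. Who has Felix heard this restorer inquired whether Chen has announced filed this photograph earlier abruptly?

A

In B, the wh-phrase is extracted from inside a wh-island (introduced by "whether"), which blocks movement.
In A, the extraction path crosses only that-complement boundaries, which are transparent.
So A is grammatical.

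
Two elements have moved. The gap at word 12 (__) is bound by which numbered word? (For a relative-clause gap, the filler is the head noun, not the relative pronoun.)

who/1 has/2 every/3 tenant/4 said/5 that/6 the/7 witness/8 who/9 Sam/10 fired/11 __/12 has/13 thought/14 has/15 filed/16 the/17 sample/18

8

The marked gap is inside the relative clause, the direct object of "fired".
Its filler is the head noun "witness" (via "who"), at word 8.
(The other dependency links word 1 to a gap after word 14.)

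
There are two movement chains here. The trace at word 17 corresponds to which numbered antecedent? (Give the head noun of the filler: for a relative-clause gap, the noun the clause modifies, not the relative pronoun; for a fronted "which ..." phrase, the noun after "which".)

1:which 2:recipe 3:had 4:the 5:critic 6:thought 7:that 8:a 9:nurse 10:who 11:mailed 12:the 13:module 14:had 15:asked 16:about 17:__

The marked gap is the object of the preposition "about" of "asked".
Its filler is the fronted wh-phrase "which recipe", at word 2.
(The other dependency links word 9 to a gap after word 10.)

2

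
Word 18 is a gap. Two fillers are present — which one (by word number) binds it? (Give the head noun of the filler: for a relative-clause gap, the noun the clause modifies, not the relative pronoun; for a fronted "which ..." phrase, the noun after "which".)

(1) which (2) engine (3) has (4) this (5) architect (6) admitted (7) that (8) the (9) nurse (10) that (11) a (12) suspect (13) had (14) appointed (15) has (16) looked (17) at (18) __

2

The marked gap is the object of the preposition "at" of "looked".
Its filler is the fronted wh-phrase "which engine", at word 2.
(The other dependency links word 9 to a gap after word 14.)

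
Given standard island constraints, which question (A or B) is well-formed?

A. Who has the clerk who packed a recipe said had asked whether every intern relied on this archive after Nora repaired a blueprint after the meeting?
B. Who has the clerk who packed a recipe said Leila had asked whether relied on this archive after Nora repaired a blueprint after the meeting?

In B, the wh-phrase is extracted from inside a wh-island (introduced by "whether"), which blocks movement.
In A, the extraction path crosses only that-complement boundaries, which are transparent.
So A is grammatical.

A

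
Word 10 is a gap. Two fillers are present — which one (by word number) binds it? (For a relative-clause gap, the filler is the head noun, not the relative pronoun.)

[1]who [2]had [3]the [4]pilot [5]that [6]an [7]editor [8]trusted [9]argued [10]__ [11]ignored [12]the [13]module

1

The marked gap is the subject of "ignored".
Its filler is the fronted wh-phrase "who", at word 1.
(The other dependency links word 4 to a gap after word 8.)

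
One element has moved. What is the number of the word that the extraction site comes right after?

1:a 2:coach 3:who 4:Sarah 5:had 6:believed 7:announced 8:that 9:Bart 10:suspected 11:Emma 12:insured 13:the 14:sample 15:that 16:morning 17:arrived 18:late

6

The displaced element is "a coach" (word 2).
It is linked across 1 clause boundary (Ø).
It functions as the subject of "announced", so the gap sits immediately after word 6 ("believed").
Base order: Sarah had believed that a coach announced that Bart suspected Emma insured the sample that morning.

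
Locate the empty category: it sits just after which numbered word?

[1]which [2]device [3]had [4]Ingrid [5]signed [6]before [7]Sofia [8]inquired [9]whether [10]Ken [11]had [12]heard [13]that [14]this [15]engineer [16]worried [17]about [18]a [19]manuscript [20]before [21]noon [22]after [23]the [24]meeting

The displaced element is "which device" (word 2).
It functions as the direct object of "signed", so the gap sits immediately after word 5 ("signed").
Base order: Ingrid had signed which device before Sofia inquired whether Ken had heard that this engineer worried about a manuscript before noon after the meeting.

5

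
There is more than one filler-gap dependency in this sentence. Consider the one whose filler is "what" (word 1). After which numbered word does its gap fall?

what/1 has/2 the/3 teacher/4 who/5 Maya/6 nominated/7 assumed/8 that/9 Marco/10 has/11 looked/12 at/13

The displaced element is "what" (word 1).
It is linked across 1 clause boundary (that).
It functions as the object of the preposition "at" of "looked", so the gap sits immediately after word 13 ("at").
Base order: The teacher who Maya nominated has assumed that Marco has looked at what.

13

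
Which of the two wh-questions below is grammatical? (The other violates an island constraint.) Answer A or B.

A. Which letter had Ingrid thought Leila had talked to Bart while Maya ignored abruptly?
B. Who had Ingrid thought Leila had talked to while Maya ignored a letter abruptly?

B

In A, the wh-phrase is extracted from inside an adjunct island (introduced by "while"), which blocks movement.
In B, the extraction path crosses only that-complement boundaries, which are transparent.
So B is grammatical.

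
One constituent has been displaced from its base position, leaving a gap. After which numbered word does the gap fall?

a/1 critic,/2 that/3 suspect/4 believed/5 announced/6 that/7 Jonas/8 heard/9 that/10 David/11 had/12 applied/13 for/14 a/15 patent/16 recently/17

The displaced element is "a critic" (word 2).
It is linked across 1 clause boundary (Ø).
It functions as the subject of "announced", so the gap sits immediately after word 5 ("believed").
Base order: That suspect believed that a critic announced that Jonas heard that David had applied for a patent recently.

5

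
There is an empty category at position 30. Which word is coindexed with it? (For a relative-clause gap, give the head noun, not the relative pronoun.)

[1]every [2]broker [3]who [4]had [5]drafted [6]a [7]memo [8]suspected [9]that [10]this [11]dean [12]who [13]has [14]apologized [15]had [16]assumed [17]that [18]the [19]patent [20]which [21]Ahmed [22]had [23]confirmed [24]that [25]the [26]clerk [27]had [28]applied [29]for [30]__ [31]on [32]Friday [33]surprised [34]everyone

The gap at 30 is the prepositional object of "applied", inside a relative clause.
The relative pronoun is "which" (word 20); it is bound by the head noun immediately before it.
Its filler is the head noun "patent", at word 19.

19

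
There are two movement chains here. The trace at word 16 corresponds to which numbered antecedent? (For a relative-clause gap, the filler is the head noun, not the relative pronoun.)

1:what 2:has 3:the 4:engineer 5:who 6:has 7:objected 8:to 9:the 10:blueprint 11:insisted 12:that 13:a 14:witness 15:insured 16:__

1

The marked gap is the direct object of "insured".
Its filler is the fronted wh-phrase "what", at word 1.
(The other dependency links word 4 to a gap after word 5.)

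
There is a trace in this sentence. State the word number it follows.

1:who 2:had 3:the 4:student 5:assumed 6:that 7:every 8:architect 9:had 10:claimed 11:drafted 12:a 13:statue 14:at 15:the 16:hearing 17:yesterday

The displaced element is "who" (word 1).
It is linked across 2 clause boundaries (that → Ø).
It functions as the subject of "drafted", so the gap sits immediately after word 10 ("claimed").
Base order: The student had assumed that every architect had claimed that who drafted a statue at the hearing yesterday.

10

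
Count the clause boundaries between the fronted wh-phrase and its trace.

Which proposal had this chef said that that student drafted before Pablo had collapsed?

"which proposal" is extracted from the object of "drafted".
Boundaries crossed, outermost first: [that] — 1 in total.

1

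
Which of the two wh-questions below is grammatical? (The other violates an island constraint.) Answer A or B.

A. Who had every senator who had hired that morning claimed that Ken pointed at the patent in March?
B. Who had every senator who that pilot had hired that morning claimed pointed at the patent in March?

In A, the wh-phrase is extracted from inside a complex-NP island (relative clause) (introduced by "who"), which blocks movement.
In B, the extraction path crosses only that-complement boundaries, which are transparent.
So B is grammatical.

B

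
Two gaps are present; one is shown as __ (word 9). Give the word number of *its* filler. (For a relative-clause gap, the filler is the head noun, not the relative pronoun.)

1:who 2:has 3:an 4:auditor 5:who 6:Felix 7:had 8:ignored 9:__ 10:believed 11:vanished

The marked gap is inside the relative clause, the direct object of "ignored".
Its filler is the head noun "auditor" (via "who"), at word 4.
(The other dependency links word 1 to a gap after word 10.)

4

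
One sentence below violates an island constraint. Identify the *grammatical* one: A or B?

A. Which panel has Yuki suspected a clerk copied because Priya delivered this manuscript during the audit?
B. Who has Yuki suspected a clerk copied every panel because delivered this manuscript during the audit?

A

In B, the wh-phrase is extracted from inside an adjunct island (introduced by "because"), which blocks movement.
In A, the extraction path crosses only that-complement boundaries, which are transparent.
So A is grammatical.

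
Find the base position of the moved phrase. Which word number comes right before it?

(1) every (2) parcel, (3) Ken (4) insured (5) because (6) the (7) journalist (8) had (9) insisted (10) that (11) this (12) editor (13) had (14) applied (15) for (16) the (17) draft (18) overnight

The displaced element is "every parcel" (word 2).
It functions as the direct object of "insured", so the gap sits immediately after word 4 ("insured").
Base order: Ken insured every parcel because the journalist had insisted that this editor had applied for the draft overnight.

4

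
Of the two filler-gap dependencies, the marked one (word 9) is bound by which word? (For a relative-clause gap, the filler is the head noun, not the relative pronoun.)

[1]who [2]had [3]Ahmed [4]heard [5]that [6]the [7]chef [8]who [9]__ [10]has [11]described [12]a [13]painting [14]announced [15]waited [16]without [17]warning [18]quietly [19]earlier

The marked gap is inside the relative clause, the subject of "described".
Its filler is the head noun "chef" (via "who"), at word 7.
(The other dependency links word 1 to a gap after word 14.)

7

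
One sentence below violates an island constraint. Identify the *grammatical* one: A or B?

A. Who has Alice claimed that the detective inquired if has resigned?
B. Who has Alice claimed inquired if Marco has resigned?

In A, the wh-phrase is extracted from inside a wh-island (introduced by "if"), which blocks movement.
In B, the extraction path crosses only that-complement boundaries, which are transparent.
So B is grammatical.

B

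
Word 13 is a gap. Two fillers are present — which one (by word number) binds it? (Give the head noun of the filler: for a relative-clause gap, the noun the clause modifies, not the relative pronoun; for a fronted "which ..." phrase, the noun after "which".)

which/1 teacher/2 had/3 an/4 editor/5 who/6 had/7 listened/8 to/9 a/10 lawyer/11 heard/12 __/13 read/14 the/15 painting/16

2

The marked gap is the subject of "read".
Its filler is the fronted wh-phrase "which teacher", at word 2.
(The other dependency links word 5 to a gap after word 6.)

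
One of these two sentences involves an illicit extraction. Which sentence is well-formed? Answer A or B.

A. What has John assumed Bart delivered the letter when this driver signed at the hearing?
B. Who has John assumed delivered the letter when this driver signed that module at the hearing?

In A, the wh-phrase is extracted from inside an adjunct island (introduced by "when"), which blocks movement.
In B, the extraction path crosses only that-complement boundaries, which are transparent.
So B is grammatical.

B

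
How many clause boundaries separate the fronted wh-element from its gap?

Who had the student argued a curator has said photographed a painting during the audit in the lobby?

"who" is extracted from the subject of "photographed".
Boundaries crossed, outermost first: [Ø], [Ø] — 2 in total.

2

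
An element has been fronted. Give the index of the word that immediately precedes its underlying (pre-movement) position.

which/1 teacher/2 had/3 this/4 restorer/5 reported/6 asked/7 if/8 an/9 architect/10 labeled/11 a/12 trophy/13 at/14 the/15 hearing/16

The displaced element is "which teacher" (word 2).
It is linked across 1 clause boundary (Ø).
It functions as the subject of "asked", so the gap sits immediately after word 6 ("reported").
Base order: This restorer had reported that which teacher asked if an architect labeled a trophy at the hearing.

6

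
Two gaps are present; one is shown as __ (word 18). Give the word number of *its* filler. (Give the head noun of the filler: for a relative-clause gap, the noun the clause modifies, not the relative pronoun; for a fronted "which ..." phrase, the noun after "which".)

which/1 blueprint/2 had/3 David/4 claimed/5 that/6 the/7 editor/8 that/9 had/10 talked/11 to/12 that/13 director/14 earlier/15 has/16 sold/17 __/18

2

The marked gap is the direct object of "sold".
Its filler is the fronted wh-phrase "which blueprint", at word 2.
(The other dependency links word 8 to a gap after word 9.)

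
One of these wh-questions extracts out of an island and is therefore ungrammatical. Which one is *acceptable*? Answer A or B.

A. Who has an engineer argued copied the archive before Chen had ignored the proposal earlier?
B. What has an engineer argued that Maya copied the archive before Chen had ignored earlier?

In B, the wh-phrase is extracted from inside an adjunct island (introduced by "before"), which blocks movement.
In A, the extraction path crosses only that-complement boundaries, which are transparent.
So A is grammatical.

A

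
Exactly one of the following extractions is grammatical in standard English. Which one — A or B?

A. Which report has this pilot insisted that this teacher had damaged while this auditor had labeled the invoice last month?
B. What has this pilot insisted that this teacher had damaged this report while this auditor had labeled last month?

In B, the wh-phrase is extracted from inside an adjunct island (introduced by "while"), which blocks movement.
In A, the extraction path crosses only that-complement boundaries, which are transparent.
So A is grammatical.

A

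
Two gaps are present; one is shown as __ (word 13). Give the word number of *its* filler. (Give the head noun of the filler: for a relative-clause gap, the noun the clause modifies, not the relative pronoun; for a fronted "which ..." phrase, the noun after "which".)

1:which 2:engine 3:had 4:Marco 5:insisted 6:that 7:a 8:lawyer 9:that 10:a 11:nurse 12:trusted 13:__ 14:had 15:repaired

8

The marked gap is inside the relative clause, the direct object of "trusted".
Its filler is the head noun "lawyer" (via "that"), at word 8.
(The other dependency links word 2 to a gap after word 15.)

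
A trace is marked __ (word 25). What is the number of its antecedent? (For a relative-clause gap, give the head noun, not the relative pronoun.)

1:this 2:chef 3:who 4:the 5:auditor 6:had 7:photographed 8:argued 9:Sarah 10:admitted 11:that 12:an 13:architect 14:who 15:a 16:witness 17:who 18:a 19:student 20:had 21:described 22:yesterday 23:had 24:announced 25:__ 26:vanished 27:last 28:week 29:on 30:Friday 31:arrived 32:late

13

The gap at 25 is the subject of "vanished", inside a relative clause.
The relative pronoun is "who" (word 14); it is bound by the head noun immediately before it.
Its filler is the head noun "architect", at word 13.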